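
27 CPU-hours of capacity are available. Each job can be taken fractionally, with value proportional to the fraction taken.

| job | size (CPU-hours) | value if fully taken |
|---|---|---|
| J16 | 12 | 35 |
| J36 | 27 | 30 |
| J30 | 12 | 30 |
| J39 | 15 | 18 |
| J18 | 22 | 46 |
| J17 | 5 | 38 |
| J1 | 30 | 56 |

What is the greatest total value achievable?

Sort by value density: J17 38/5≈7.6, J16 35/12≈2.92, J30 30/12≈2.5, J18 46/22≈2.09, J1 56/30≈1.87, J39 18/15≈1.2, J36 30/27≈1.11.
J17: take in full, 5 CPU-hours for value 38 — 22 left.
Take all of J16 (12 CPU-hours, value 35) — 10 CPU-hours left.
10 CPU-hours left: a 10/12 share of J30 gives 30×10/12 = 25.
Total value = 98.

98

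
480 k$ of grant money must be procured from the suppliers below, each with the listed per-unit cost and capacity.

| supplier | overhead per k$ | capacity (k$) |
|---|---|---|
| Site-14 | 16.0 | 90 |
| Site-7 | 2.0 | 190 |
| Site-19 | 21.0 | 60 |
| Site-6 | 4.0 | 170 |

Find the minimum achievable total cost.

Use suppliers in increasing cost order.
Take 190 from Site-7 at 2.0 ; need 290 more.
Site-6 at 4.0: take all 170 k$ ; 120 still needed.
Site-14 (16.0): use full 90 ; 30 k$ to go.
Take 30 from Site-19 at 21.0 to finish.
Cost = 190×2.0 + 170×4.0 + 90×16.0 + 30×21.0 = 3130.

3130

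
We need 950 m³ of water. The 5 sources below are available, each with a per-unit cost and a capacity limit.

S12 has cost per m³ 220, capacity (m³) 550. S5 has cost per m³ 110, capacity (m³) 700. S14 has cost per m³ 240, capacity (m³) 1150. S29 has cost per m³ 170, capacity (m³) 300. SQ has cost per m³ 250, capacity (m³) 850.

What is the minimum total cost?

119500

Fill from the cheapest source first.
Take 700 from S5 at 110 — need 250 more.
S29 (170): take the remaining 250 — done.
S12, S14, SQ: unused.
Cost = 700×110 + 250×170 = 119500.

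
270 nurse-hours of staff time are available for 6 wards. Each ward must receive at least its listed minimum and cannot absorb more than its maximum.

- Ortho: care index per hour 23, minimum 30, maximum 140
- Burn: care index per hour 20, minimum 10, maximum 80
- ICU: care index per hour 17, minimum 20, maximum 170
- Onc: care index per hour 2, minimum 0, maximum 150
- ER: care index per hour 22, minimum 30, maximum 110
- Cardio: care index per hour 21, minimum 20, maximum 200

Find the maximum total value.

5940

Meeting every minimum uses 30+10+20+0+30+20 = 110 nurse-hours, leaving 160.
Highest care index per hour first: Ortho 23 > ER 22 > Cardio 21 > Burn 20 > ICU 17 > Onc 2.
Give Ortho 110 more to hit its cap of 140 → 50 left.
Only 50 left; ER takes them to reach 80.
Total = 23×140 + 20×10 + 17×20 + 22×80 + 21×20 = 5940.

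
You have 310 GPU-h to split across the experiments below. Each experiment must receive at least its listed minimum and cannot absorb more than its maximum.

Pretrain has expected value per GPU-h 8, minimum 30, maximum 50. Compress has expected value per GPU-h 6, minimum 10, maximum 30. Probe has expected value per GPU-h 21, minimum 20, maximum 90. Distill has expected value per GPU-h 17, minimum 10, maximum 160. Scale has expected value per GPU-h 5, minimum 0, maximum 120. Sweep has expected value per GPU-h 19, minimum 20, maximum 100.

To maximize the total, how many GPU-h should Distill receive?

Meeting every minimum uses 30+10+20+10+0+20 = 90 GPU-h, leaving 220.
Order the experiments by expected value per GPU-h: Probe 21 > Sweep 19 > Distill 17 > Pretrain 8 > Compress 6 > Scale 5.
Probe takes 70 more to reach its cap of 90 — 150 left.
Sweep takes 80 more to reach its cap of 100 — 70 left.
Only 70 left; Distill takes them to reach 80.

80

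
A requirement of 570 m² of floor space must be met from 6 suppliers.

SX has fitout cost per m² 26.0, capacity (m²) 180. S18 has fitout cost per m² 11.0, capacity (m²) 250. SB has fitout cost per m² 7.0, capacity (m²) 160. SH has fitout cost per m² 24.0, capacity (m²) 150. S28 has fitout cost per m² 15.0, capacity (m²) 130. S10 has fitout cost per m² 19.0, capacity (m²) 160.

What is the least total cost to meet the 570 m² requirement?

Cheapest first:
SB at 7.0: take all 160 m² → 410 still needed.
S18 at 11.0: take all 250 m² → 160 still needed.
S28 (15.0): use full 130 → 30 m² to go.
S10 (19.0): take the remaining 30 → done.
SH, SX: unused.
Cost = 160×7.0 + 250×11.0 + 130×15.0 + 30×19.0 = 6390.

6390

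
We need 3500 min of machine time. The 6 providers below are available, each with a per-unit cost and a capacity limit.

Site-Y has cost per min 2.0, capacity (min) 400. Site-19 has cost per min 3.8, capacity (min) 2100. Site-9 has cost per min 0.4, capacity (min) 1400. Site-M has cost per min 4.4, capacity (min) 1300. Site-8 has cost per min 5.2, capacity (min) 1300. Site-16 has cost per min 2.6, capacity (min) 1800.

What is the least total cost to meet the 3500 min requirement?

Use providers in increasing cost order.
Site-9 at 0.4: take all 1400 min → 2100 still needed.
Site-Y (2.0): use full 400 → 1700 min to go.
Site-16 at 2.6: take 1700 of its 1800 → requirement met.
Site-19, Site-M, Site-8: unused.
Cost = 1400×0.4 + 400×2.0 + 1700×2.6 = 5780.

5780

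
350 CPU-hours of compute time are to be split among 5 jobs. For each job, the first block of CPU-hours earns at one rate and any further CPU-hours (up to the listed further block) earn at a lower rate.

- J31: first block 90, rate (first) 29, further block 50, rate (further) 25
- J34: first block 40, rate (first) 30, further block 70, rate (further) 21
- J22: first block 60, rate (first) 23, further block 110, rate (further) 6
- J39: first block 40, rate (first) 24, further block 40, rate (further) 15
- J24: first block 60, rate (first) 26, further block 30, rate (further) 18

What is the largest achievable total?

Treat each block as its own option and order by rate: J34/first 30 > J31/first 29 > J24/first 26 > J31/second 25 > J39/first 24 > J22/first 23 > J34/second 21 > J24/second 18 > J39/second 15 > J22/second 6.
J34 first at 30: fill all 40 ; 310 left.
J31/first (29): +90 ; 220 left.
J24/first (26): +60 ; 160 left.
J31 second at 25: fill all 50 ; 110 left.
Fill J39 first block (40 at 24) ; 70 left.
J22/first (23): +60 ; 10 left.
J34/second: +10 of 70 at 21; pool empty.
Total = 30×40 + 29×90 + 26×60 + 25×50 + 24×40 + 23×60 + 21×10 = 9170.

9170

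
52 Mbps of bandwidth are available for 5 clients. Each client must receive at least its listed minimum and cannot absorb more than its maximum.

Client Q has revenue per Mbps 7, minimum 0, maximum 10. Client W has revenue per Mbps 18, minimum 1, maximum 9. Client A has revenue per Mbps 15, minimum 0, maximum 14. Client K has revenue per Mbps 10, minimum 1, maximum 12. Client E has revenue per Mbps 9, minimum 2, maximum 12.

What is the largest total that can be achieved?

635

Meeting every minimum uses 0+1+0+1+2 = 4 Mbps, leaving 48.
Highest revenue per Mbps first: Client W 18 > Client A 15 > Client K 10 > Client E 9 > Client Q 7.
Client W takes 8 more to reach its cap of 9 — 40 left.
Client A: +14 to 14 (cap) — 26 left.
Client K takes 11 more to reach its cap of 12 — 15 left.
Client E takes 10 more to reach its cap of 12 — 5 left.
Client Q has room for 10 more but only 5 remain, so it gets 5.
Total = 7×5 + 18×9 + 15×14 + 10×12 + 9×12 = 635.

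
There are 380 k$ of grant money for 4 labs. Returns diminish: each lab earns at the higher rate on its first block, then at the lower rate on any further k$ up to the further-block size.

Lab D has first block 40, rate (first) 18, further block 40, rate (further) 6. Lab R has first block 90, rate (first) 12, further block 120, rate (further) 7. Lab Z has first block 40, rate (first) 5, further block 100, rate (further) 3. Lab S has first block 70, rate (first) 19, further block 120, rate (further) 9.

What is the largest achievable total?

Rank every tier by rate: Lab S/tier1 19 > Lab D/tier1 18 > Lab R/tier1 12 > Lab S/tier2 9 > Lab R/tier2 7 > Lab D/tier2 6 > Lab Z/tier1 5 > Lab Z/tier2 3.
Lab S tier1 at 19: fill all 70 ; 310 left.
Lab D/tier1 (18): +40 ; 270 left.
Lab R/tier1 (12): +90 ; 180 left.
Lab S tier2 at 9: fill all 120 ; 60 left.
Lab R tier2 at 7: only 60 left, fill 60.
Total = 19×70 + 18×40 + 12×90 + 9×120 + 7×60 = 4630.

4630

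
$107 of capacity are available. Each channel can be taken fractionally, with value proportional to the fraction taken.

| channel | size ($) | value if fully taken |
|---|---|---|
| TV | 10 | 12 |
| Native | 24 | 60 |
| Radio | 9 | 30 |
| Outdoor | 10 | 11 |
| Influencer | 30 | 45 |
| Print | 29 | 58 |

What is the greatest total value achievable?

210.5

Best value per unit of size first: Radio 30/9≈3.33, Native 60/24≈2.5, Print 58/29≈2, Influencer 45/30≈1.5, TV 12/10≈1.2, Outdoor 11/10≈1.1.
Radio: take in full, 9 $ for value 30 → 98 left.
Take all of Native (24 $, value 60) → 74 $ left.
All 29 $ of Print fit (value 58) → 45 remain.
Influencer: take in full, 30 $ for value 45 → 15 left.
TV: take in full, 10 $ for value 12 → 5 left.
5 $ left: a 5/10 share of Outdoor gives 11×5/10 = 5.5.
Total value = 210.5.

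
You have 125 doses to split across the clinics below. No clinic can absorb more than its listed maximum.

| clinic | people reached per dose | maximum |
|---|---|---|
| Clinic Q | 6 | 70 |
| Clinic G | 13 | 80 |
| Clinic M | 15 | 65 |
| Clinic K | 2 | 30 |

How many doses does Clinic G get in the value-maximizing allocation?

60

Highest people reached per dose first: Clinic M 15 > Clinic G 13 > Clinic Q 6 > Clinic K 2.
Clinic M: +65 to 65 (cap) — 60 left.
Clinic G has room for 80 but only 60 remain, so it gets 60.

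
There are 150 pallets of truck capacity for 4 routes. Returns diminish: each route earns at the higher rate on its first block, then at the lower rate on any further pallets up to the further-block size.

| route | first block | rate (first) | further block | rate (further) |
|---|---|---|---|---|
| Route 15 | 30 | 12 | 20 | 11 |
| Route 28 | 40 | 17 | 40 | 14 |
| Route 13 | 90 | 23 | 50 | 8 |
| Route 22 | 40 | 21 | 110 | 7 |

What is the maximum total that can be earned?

Treat each block as its own option and order by rate: Route 13/tier1 23 > Route 22/tier1 21 > Route 28/tier1 17 > Route 28/tier2 14 > Route 15/tier1 12 > Route 15/tier2 11 > Route 13/tier2 8 > Route 22/tier2 7.
Route 13/tier1 (23): +90 ; 60 left.
Route 22/tier1 (21): +40 ; 20 left.
Route 28 tier1 at 17: only 20 left, fill 20.
Total = 23×90 + 21×40 + 17×20 = 3250.

3250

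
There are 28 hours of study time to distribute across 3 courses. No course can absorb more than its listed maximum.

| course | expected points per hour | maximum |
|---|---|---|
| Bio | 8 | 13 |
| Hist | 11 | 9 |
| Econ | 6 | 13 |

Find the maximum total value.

239

Order the courses by expected points per hour: Hist 11 > Bio 8 > Econ 6.
Hist: +9 to 9 (cap) → 19 left.
Bio: +13 to 13 (cap) → 6 left.
Econ: +6 (room for 13) → 6. Pool exhausted.
Total = 8×13 + 11×9 + 6×6 = 239.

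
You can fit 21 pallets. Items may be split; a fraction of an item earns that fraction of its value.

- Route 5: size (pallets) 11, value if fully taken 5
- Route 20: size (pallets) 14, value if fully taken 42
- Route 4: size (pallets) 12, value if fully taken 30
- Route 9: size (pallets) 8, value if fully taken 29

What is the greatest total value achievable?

68

Sort by value density: Route 9 29/8≈3.62, Route 20 42/14≈3, Route 4 30/12≈2.5, Route 5 5/11≈0.455.
Take all of Route 9 (8 pallets, value 29) → 13 pallets left.
13 pallets left: a 13/14 share of Route 20 gives 42×13/14 = 39.
Total value = 68.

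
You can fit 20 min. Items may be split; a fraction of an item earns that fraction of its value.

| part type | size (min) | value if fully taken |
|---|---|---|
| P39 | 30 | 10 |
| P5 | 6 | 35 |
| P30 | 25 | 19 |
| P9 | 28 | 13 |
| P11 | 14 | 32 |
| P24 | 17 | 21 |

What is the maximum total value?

67

Best value per unit of size first: P5 35/6≈5.83, P11 32/14≈2.29, P24 21/17≈1.24, P30 19/25≈0.76, P9 13/28≈0.464, P39 10/30≈0.333.
All 6 min of P5 fit (value 35) — 14 remain.
All 14 min of P11 fit (value 32) — 0 remain.
Total value = 67.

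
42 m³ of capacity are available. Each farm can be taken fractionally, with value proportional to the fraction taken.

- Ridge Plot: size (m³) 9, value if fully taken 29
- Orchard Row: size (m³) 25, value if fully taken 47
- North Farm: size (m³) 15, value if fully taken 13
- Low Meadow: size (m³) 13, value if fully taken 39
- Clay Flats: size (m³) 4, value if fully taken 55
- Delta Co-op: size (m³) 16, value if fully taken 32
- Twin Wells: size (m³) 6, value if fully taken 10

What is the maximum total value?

Best value per unit of size first: Clay Flats 55/4≈13.8, Ridge Plot 29/9≈3.22, Low Meadow 39/13≈3, Delta Co-op 32/16≈2, Orchard Row 47/25≈1.88, Twin Wells 10/6≈1.67, North Farm 13/15≈0.867.
All 4 m³ of Clay Flats fit (value 55) ; 38 remain.
Ridge Plot: take in full, 9 m³ for value 29 ; 29 left.
All 13 m³ of Low Meadow fit (value 39) ; 16 remain.
Take all of Delta Co-op (16 m³, value 32) ; 0 m³ left.
Total value = 155.

155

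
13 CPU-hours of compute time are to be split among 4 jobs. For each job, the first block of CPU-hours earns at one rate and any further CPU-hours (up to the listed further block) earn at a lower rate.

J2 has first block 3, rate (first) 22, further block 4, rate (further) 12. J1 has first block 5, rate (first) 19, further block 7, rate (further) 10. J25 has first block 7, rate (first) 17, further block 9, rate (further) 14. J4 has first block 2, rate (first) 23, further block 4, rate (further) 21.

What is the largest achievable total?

272

Treat each block as its own option and order by rate: J4/first 23 > J2/first 22 > J4/second 21 > J1/first 19 > J25/first 17 > J25/second 14 > J2/second 12 > J1/second 10.
J4/first (23): +2 — 11 left.
Fill J2 first block (3 at 22) — 8 left.
J4/second (21): +4 — 4 left.
J1/first: +4 of 5 at 19; pool empty.
Total = 23×2 + 22×3 + 21×4 + 19×4 = 272.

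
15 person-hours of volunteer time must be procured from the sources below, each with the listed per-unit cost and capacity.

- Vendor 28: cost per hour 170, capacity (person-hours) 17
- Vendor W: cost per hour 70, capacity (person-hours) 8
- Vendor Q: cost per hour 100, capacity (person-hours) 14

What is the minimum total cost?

1260

Cheapest first:
Take 8 from Vendor W at 70 — need 7 more.
Vendor Q at 100: take 7 of its 14 — requirement met.
Vendor 28: unused.
Cost = 8×70 + 7×100 = 1260.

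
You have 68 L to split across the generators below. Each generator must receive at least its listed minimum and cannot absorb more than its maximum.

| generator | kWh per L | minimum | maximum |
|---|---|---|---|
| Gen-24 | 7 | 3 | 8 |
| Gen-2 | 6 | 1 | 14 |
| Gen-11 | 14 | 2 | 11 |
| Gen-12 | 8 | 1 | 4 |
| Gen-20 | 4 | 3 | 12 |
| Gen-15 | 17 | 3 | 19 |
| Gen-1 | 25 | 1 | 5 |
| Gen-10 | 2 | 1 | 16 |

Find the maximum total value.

800

Meeting every minimum uses 3+1+2+1+3+3+1+1 = 15 L, leaving 53.
Order the generators by kWh per L: Gen-1 25 > Gen-15 17 > Gen-11 14 > Gen-12 8 > Gen-24 7 > Gen-2 6 > Gen-20 4 > Gen-10 2.
Give Gen-1 4 more to hit its cap of 5 ; 49 left.
Gen-15: +16 to 19 (cap) ; 33 left.
Give Gen-11 9 more to hit its cap of 11 ; 24 left.
Gen-12 takes 3 more to reach its cap of 4 ; 21 left.
Gen-24 takes 5 more to reach its cap of 8 ; 16 left.
Gen-2 takes 13 more to reach its cap of 14 ; 3 left.
Only 3 left; Gen-20 takes them to reach 6.
Total = 7×8 + 6×14 + 14×11 + 8×4 + 4×6 + 17×19 + 25×5 + 2×1 = 800.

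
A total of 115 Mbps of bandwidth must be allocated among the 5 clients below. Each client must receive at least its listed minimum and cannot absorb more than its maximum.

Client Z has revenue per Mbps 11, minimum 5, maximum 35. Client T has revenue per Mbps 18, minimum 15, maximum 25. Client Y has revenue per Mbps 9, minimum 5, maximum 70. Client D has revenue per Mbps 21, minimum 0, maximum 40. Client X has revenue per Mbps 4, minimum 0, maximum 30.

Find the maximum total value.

1810

Meeting every minimum uses 5+15+5+0+0 = 25 Mbps, leaving 90.
Order the clients by revenue per Mbps: Client D 21 > Client T 18 > Client Z 11 > Client Y 9 > Client X 4.
Client D: +40 to 40 (cap) → 50 left.
Client T takes 10 more to reach its cap of 25 → 40 left.
Client Z takes 30 more to reach its cap of 35 → 10 left.
Client Y has room for 65 more but only 10 remain, so it gets 15.
Total = 11×35 + 18×25 + 9×15 + 21×40 = 1810.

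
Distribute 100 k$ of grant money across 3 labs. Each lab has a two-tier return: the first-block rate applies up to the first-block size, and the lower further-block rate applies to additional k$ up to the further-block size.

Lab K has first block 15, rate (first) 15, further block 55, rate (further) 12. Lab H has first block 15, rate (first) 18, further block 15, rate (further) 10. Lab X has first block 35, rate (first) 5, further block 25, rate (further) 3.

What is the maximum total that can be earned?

Order all 6 blocks by rate: Lab H/T1 18 > Lab K/T1 15 > Lab K/T2 12 > Lab H/T2 10 > Lab X/T1 5 > Lab X/T2 3.
Lab H T1 at 18: fill all 15 — 85 left.
Lab K/T1 (15): +15 — 70 left.
Lab K T2 at 12: fill all 55 — 15 left.
Lab H/T2 (10): +15 — 0 left.
Total = 18×15 + 15×15 + 12×55 + 10×15 = 1305.

1305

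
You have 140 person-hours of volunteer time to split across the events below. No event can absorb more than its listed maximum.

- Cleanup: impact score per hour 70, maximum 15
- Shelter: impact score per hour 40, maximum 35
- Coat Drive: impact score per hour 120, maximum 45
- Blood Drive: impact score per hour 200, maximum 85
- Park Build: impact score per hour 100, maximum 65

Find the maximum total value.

Order the events by impact score per hour: Blood Drive 200 > Coat Drive 120 > Park Build 100 > Cleanup 70 > Shelter 40.
Blood Drive: +85 to 85 (cap) → 55 left.
Give Coat Drive 45 to hit its cap of 45 → 10 left.
Park Build has room for 65 but only 10 remain, so it gets 10.
Total = 120×45 + 200×85 + 100×10 = 23400.

23400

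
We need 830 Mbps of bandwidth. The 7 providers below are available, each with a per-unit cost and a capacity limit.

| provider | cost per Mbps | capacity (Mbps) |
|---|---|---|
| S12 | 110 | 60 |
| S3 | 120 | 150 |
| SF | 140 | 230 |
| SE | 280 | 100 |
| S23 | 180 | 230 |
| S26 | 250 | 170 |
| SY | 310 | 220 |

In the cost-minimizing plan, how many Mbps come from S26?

Fill from the cheapest provider first.
Take 60 from S12 at 110 ; need 770 more.
S3 (120): use full 150 ; 620 Mbps to go.
Take 230 from SF at 140 ; need 390 more.
S23 at 180: take all 230 Mbps ; 160 still needed.
S26 (250): take the remaining 160 ; done.
SE, SY: unused.

160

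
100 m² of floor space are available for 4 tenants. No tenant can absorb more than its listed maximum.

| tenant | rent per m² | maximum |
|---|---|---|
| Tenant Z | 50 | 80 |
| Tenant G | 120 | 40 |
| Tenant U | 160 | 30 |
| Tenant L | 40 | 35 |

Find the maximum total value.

Highest rent per m² first: Tenant U 160 > Tenant G 120 > Tenant Z 50 > Tenant L 40.
Tenant U takes 30 to reach its cap of 30 ; 70 left.
Give Tenant G 40 to hit its cap of 40 ; 30 left.
Tenant Z has room for 80 but only 30 remain, so it gets 30.
Total = 50×30 + 120×40 + 160×30 = 11100.

11100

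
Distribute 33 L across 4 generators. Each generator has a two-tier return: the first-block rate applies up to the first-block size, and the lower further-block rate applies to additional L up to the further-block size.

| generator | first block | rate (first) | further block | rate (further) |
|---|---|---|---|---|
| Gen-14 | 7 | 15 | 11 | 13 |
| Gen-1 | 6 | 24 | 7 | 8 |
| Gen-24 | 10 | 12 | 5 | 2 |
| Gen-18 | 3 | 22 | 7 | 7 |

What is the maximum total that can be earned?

530

Rank every tier by rate: Gen-1/first 24 > Gen-18/first 22 > Gen-14/first 15 > Gen-14/second 13 > Gen-24/first 12 > Gen-1/second 8 > Gen-18/second 7 > Gen-24/second 2.
Fill Gen-1 first block (6 at 24) — 27 left.
Gen-18/first (22): +3 — 24 left.
Gen-14 first at 15: fill all 7 — 17 left.
Gen-14/second (13): +11 — 6 left.
6 remain; put them into Gen-24 first at 12.
Total = 24×6 + 22×3 + 15×7 + 13×11 + 12×6 = 530.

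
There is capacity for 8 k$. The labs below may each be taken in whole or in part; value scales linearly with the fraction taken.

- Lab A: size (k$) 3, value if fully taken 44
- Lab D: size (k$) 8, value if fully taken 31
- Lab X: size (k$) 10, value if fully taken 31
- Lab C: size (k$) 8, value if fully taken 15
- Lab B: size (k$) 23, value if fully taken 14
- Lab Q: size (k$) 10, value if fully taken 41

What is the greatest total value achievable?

Rank by value-to-size ratio: Lab A 44/3≈14.7, Lab Q 41/10≈4.1, Lab D 31/8≈3.88, Lab X 31/10≈3.1, Lab C 15/8≈1.88, Lab B 14/23≈0.609.
All 3 k$ of Lab A fit (value 44) ; 5 remain.
Only 5 k$ remain; take 5/10 of Lab Q for value 41×5/10 = 20.5.
Total value = 64.5.

64.5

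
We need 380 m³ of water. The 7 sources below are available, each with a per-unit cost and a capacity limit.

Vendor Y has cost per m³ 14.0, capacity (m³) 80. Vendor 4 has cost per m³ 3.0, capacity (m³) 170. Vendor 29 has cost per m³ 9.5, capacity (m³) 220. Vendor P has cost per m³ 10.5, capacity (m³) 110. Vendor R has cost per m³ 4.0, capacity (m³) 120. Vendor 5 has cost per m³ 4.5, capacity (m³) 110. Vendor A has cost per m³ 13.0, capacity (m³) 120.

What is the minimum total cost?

1395

Fill from the cheapest source first.
Vendor 4 at 3.0: take all 170 m³ ; 210 still needed.
Vendor R (4.0): use full 120 ; 90 m³ to go.
Vendor 5 (4.5): take the remaining 90 ; done.
Vendor 29, Vendor P, Vendor A, Vendor Y: unused.
Cost = 170×3.0 + 120×4.0 + 90×4.5 = 1395.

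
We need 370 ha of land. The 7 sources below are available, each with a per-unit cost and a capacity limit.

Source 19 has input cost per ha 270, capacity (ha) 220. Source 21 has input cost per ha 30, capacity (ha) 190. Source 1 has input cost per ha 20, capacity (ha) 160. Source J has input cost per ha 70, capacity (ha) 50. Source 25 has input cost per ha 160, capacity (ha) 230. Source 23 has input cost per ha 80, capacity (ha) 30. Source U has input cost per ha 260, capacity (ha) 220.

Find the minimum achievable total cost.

10300

Fill from the cheapest source first.
Take 160 from Source 1 at 20 ; need 210 more.
Source 21 (30): use full 190 ; 20 ha to go.
Take 20 from Source J at 70 to finish.
Source 23, Source 25, Source U, Source 19: unused.
Cost = 160×20 + 190×30 + 20×70 = 10300.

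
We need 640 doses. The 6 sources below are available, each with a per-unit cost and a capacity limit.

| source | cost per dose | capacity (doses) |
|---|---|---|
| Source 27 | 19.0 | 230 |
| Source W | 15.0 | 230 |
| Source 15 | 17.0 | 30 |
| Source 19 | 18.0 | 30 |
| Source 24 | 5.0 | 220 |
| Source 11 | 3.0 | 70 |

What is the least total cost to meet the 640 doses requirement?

6950

Fill from the cheapest source first.
Source 11 at 3.0: take all 70 doses — 570 still needed.
Source 24 (5.0): use full 220 — 350 doses to go.
Take 230 from Source W at 15.0 — need 120 more.
Source 15 at 17.0: take all 30 doses — 90 still needed.
Take 30 from Source 19 at 18.0 — need 60 more.
Source 27 (19.0): take the remaining 60 — done.
Cost = 70×3.0 + 220×5.0 + 230×15.0 + 30×17.0 + 30×18.0 + 60×19.0 = 6950.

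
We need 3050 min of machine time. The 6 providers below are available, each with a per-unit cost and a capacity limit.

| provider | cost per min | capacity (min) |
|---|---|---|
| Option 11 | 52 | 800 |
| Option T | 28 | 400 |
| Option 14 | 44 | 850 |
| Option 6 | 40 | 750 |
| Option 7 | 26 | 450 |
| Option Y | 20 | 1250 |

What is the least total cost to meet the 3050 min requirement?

86700

Use providers in increasing cost order.
Take 1250 from Option Y at 20 ; need 1800 more.
Option 7 (26): use full 450 ; 1350 min to go.
Take 400 from Option T at 28 ; need 950 more.
Take 750 from Option 6 at 40 ; need 200 more.
Option 14 (44): take the remaining 200 ; done.
Option 11: unused.
Cost = 1250×20 + 450×26 + 400×28 + 750×40 + 200×44 = 86700.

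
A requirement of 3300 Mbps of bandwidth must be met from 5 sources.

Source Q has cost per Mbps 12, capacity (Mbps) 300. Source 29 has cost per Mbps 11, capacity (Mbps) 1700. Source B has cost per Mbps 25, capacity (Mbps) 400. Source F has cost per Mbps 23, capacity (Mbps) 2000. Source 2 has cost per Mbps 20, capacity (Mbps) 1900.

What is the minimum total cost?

Use sources in increasing cost order.
Take 1700 from Source 29 at 11 ; need 1600 more.
Source Q (12): use full 300 ; 1300 Mbps to go.
Source 2 at 20: take 1300 of its 1900 ; requirement met.
Source F, Source B: unused.
Cost = 1700×11 + 300×12 + 1300×20 = 48300.

48300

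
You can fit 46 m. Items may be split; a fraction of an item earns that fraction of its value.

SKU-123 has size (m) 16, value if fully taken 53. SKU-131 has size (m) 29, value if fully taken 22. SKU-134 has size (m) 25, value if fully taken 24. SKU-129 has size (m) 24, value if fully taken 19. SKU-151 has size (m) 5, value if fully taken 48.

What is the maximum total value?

Best value per unit of size first: SKU-151 48/5≈9.6, SKU-123 53/16≈3.31, SKU-134 24/25≈0.96, SKU-129 19/24≈0.792, SKU-131 22/29≈0.759.
All 5 m of SKU-151 fit (value 48) — 41 remain.
Take all of SKU-123 (16 m, value 53) — 25 m left.
Take all of SKU-134 (25 m, value 24) — 0 m left.
Total value = 125.

125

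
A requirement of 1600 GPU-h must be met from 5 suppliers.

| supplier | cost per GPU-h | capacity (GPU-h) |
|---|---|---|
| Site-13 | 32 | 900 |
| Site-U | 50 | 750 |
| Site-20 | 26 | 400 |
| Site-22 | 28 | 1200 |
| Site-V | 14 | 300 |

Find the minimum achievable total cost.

39800

Fill from the cheapest supplier first.
Site-V (14): use full 300 — 1300 GPU-h to go.
Take 400 from Site-20 at 26 — need 900 more.
Site-22 (28): take the remaining 900 — done.
Site-13, Site-U: unused.
Cost = 300×14 + 400×26 + 900×28 = 39800.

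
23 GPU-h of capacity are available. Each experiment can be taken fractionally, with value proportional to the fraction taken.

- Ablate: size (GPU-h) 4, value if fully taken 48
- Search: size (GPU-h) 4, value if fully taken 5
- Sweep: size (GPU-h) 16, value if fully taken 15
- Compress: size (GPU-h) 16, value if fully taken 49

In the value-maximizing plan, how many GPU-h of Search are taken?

3

Sort by value density: Ablate 48/4≈12, Compress 49/16≈3.06, Search 5/4≈1.25, Sweep 15/16≈0.938.
Take all of Ablate (4 GPU-h, value 48) — 19 GPU-h left.
Compress: take in full, 16 GPU-h for value 49 — 3 left.
Only 3 GPU-h remain; take 3/4 of Search for value 5×3/4 = 3.75.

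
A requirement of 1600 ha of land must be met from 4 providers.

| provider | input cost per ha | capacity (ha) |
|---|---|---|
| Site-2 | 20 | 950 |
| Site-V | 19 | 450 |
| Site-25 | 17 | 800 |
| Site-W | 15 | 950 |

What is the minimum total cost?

Fill from the cheapest provider first.
Site-W (15): use full 950 ; 650 ha to go.
Site-25 at 17: take 650 of its 800 ; requirement met.
Site-V, Site-2: unused.
Cost = 950×15 + 650×17 = 25300.

25300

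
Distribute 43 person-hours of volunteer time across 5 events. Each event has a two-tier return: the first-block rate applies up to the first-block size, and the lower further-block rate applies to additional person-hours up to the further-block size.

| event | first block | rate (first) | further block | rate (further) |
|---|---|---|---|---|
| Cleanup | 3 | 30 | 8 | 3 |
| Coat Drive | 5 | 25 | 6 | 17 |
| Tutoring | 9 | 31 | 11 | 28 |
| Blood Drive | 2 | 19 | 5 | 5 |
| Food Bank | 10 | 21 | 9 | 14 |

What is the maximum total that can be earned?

Treat each block as its own option and order by rate: Tutoring/tier1 31 > Cleanup/tier1 30 > Tutoring/tier2 28 > Coat Drive/tier1 25 > Food Bank/tier1 21 > Blood Drive/tier1 19 > Coat Drive/tier2 17 > Food Bank/tier2 14 > Blood Drive/tier2 5 > Cleanup/tier2 3.
Fill Tutoring tier1 block (9 at 31) ; 34 left.
Fill Cleanup tier1 block (3 at 30) ; 31 left.
Tutoring/tier2 (28): +11 ; 20 left.
Coat Drive/tier1 (25): +5 ; 15 left.
Food Bank/tier1 (21): +10 ; 5 left.
Blood Drive/tier1 (19): +2 ; 3 left.
Coat Drive tier2 at 17: only 3 left, fill 3.
Total = 31×9 + 30×3 + 28×11 + 25×5 + 21×10 + 19×2 + 17×3 = 1101.

1101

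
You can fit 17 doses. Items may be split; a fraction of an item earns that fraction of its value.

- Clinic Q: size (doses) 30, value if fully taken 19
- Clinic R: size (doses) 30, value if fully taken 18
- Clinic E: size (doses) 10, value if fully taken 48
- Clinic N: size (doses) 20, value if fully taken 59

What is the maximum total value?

Sort by value density: Clinic E 48/10≈4.8, Clinic N 59/20≈2.95, Clinic Q 19/30≈0.633, Clinic R 18/30≈0.6.
Clinic E: take in full, 10 doses for value 48 — 7 left.
Only 7 doses remain; take 7/20 of Clinic N for value 59×7/20 = 20.65.
Total value = 68.65.

68.65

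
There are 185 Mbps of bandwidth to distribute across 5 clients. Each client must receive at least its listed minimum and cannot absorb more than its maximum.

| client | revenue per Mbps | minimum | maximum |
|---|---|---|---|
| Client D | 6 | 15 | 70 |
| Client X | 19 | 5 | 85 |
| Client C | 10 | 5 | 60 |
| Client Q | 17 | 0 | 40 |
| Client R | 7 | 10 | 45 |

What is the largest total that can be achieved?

2805

Meeting every minimum uses 15+5+5+0+10 = 35 Mbps, leaving 150.
Highest revenue per Mbps first: Client X 19 > Client Q 17 > Client C 10 > Client R 7 > Client D 6.
Client X takes 80 more to reach its cap of 85 → 70 left.
Client Q: +40 to 40 (cap) → 30 left.
Client C has room for 55 more but only 30 remain, so it gets 35.
Total = 6×15 + 19×85 + 10×35 + 17×40 + 7×10 = 2805.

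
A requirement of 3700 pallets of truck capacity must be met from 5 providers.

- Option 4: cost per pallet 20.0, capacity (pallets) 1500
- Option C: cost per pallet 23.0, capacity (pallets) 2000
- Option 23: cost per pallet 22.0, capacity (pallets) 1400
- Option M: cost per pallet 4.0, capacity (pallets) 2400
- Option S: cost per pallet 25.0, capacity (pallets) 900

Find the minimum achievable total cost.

35600

Cheapest first:
Option M (4.0): use full 2400 — 1300 pallets to go.
Option 4 at 20.0: take 1300 of its 1500 — requirement met.
Option 23, Option C, Option S: unused.
Cost = 2400×4.0 + 1300×20.0 = 35600.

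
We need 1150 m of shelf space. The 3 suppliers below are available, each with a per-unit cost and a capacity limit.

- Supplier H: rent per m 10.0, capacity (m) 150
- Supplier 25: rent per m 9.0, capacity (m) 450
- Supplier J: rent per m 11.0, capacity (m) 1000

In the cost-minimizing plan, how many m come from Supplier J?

Cheapest first:
Take 450 from Supplier 25 at 9.0 → need 700 more.
Supplier H at 10.0: take all 150 m → 550 still needed.
Supplier J (11.0): take the remaining 550 → done.

550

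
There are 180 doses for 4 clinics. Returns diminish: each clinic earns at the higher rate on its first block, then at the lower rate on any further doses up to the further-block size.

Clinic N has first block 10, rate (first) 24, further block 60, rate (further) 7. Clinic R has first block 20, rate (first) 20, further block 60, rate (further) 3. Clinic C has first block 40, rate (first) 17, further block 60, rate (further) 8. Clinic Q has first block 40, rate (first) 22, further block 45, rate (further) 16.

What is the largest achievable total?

3120

Rank every tier by rate: Clinic N/T1 24 > Clinic Q/T1 22 > Clinic R/T1 20 > Clinic C/T1 17 > Clinic Q/T2 16 > Clinic C/T2 8 > Clinic N/T2 7 > Clinic R/T2 3.
Clinic N T1 at 24: fill all 10 ; 170 left.
Fill Clinic Q T1 block (40 at 22) ; 130 left.
Clinic R T1 at 20: fill all 20 ; 110 left.
Clinic C/T1 (17): +40 ; 70 left.
Clinic Q T2 at 16: fill all 45 ; 25 left.
Clinic C/T2: +25 of 60 at 8; pool empty.
Total = 24×10 + 22×40 + 20×20 + 17×40 + 16×45 + 8×25 = 3120.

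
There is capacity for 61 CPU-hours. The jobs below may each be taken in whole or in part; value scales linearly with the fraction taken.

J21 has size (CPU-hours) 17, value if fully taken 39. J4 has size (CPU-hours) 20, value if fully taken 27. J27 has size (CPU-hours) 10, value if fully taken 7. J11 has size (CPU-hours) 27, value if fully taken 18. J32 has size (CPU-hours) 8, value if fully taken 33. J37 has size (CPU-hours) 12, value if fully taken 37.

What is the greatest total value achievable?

138.8

Best value per unit of size first: J32 33/8≈4.12, J37 37/12≈3.08, J21 39/17≈2.29, J4 27/20≈1.35, J27 7/10≈0.7, J11 18/27≈0.667.
J32: take in full, 8 CPU-hours for value 33 → 53 left.
J37: take in full, 12 CPU-hours for value 37 → 41 left.
All 17 CPU-hours of J21 fit (value 39) → 24 remain.
All 20 CPU-hours of J4 fit (value 27) → 4 remain.
Only 4 CPU-hours remain; take 4/10 of J27 for value 7×4/10 = 2.8.
Total value = 138.8.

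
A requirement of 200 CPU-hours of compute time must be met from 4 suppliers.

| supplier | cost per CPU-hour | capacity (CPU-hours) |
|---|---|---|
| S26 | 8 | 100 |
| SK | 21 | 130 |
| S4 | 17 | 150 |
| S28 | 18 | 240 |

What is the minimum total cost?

2500

Use suppliers in increasing cost order.
Take 100 from S26 at 8 ; need 100 more.
Take 100 from S4 at 17 to finish.
S28, SK: unused.
Cost = 100×8 + 100×17 = 2500.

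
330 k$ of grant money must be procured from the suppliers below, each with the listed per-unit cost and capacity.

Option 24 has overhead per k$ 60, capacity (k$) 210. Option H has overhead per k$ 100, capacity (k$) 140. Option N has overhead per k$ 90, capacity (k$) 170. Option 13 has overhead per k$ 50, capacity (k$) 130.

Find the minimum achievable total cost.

Cheapest first:
Option 13 at 50: take all 130 k$ → 200 still needed.
Option 24 at 60: take 200 of its 210 → requirement met.
Option N, Option H: unused.
Cost = 130×50 + 200×60 = 18500.

18500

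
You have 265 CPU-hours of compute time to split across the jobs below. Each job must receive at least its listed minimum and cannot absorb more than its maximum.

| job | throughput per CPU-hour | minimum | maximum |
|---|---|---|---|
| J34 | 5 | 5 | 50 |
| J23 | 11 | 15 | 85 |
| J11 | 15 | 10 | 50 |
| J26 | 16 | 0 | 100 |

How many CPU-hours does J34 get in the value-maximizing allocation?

Meeting every minimum uses 5+15+10+0 = 30 CPU-hours, leaving 235.
Order the jobs by throughput per CPU-hour: J26 16 > J11 15 > J23 11 > J34 5.
J26 takes 100 more to reach its cap of 100 ; 135 left.
J11: +40 to 50 (cap) ; 95 left.
J23 takes 70 more to reach its cap of 85 ; 25 left.
J34: +25 (room for 45) → 30. Pool exhausted.

30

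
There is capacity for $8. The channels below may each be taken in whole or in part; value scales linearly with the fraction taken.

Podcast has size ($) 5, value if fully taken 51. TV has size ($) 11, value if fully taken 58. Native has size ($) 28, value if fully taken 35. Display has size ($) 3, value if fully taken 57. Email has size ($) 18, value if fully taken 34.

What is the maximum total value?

Sort by value density: Display 57/3≈19, Podcast 51/5≈10.2, TV 58/11≈5.27, Email 34/18≈1.89, Native 35/28≈1.25.
All 3 $ of Display fit (value 57) → 5 remain.
Podcast: take in full, 5 $ for value 51 → 0 left.
Total value = 108.

108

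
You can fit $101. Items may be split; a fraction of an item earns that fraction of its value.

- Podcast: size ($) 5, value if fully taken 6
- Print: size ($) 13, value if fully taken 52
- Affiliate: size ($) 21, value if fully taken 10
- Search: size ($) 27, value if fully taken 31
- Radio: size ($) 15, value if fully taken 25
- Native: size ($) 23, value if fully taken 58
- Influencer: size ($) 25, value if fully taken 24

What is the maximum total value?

189.28

Best value per unit of size first: Print 52/13≈4, Native 58/23≈2.52, Radio 25/15≈1.67, Podcast 6/5≈1.2, Search 31/27≈1.15, Influencer 24/25≈0.96, Affiliate 10/21≈0.476.
Print: take in full, 13 $ for value 52 — 88 left.
All 23 $ of Native fit (value 58) — 65 remain.
All 15 $ of Radio fit (value 25) — 50 remain.
Take all of Podcast (5 $, value 6) — 45 $ left.
Take all of Search (27 $, value 31) — 18 $ left.
Only 18 $ remain; take 18/25 of Influencer for value 24×18/25 = 17.28.
Total value = 189.28.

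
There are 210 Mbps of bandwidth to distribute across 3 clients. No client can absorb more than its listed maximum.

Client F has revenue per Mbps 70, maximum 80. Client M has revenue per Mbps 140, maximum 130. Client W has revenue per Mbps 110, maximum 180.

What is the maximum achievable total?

27000

Order the clients by revenue per Mbps: Client M 140 > Client W 110 > Client F 70.
Give Client M 130 to hit its cap of 130 → 80 left.
Client W: +80 (room for 180) → 80. Pool exhausted.
Total = 140×130 + 110×80 = 27000.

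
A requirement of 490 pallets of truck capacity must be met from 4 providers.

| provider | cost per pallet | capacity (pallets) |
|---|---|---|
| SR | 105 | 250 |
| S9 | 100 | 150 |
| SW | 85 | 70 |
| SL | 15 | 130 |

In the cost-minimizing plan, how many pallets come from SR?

140

Fill from the cheapest provider first.
SL (15): use full 130 — 360 pallets to go.
Take 70 from SW at 85 — need 290 more.
Take 150 from S9 at 100 — need 140 more.
SR at 105: take 140 of its 250 — requirement met.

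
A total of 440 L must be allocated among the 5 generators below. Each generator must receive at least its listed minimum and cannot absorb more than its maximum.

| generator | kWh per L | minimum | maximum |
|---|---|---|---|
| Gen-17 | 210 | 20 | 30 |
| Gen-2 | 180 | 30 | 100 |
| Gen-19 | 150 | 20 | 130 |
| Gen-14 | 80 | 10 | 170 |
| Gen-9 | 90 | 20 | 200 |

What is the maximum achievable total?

Meeting every minimum uses 20+30+20+10+20 = 100 L, leaving 340.
Order the generators by kWh per L: Gen-17 210 > Gen-2 180 > Gen-19 150 > Gen-9 90 > Gen-14 80.
Gen-17 takes 10 more to reach its cap of 30 ; 330 left.
Gen-2 takes 70 more to reach its cap of 100 ; 260 left.
Gen-19: +110 to 130 (cap) ; 150 left.
Gen-9 has room for 180 more but only 150 remain, so it gets 170.
Total = 210×30 + 180×100 + 150×130 + 80×10 + 90×170 = 59900.

59900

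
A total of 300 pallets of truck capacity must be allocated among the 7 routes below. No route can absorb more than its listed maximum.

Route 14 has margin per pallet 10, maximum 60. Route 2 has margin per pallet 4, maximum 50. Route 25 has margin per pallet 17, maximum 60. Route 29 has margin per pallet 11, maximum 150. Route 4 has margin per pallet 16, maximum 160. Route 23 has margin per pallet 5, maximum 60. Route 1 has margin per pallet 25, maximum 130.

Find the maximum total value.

6030

Rank by margin per pallet: Route 1 25 > Route 25 17 > Route 4 16 > Route 29 11 > Route 14 10 > Route 23 5 > Route 2 4.
Give Route 1 130 to hit its cap of 130 ; 170 left.
Route 25 takes 60 to reach its cap of 60 ; 110 left.
Route 4: +110 (room for 160) → 110. Pool exhausted.
Total = 17×60 + 16×110 + 25×130 = 6030.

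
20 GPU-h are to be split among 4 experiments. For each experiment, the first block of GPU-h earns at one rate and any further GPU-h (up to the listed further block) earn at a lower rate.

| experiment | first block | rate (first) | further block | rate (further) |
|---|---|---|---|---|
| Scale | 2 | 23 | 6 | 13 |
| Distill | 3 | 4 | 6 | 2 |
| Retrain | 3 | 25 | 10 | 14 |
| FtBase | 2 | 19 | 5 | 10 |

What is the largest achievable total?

Rank every tier by rate: Retrain/tier1 25 > Scale/tier1 23 > FtBase/tier1 19 > Retrain/tier2 14 > Scale/tier2 13 > FtBase/tier2 10 > Distill/tier1 4 > Distill/tier2 2.
Retrain/tier1 (25): +3 — 17 left.
Scale tier1 at 23: fill all 2 — 15 left.
FtBase/tier1 (19): +2 — 13 left.
Fill Retrain tier2 block (10 at 14) — 3 left.
Scale tier2 at 13: only 3 left, fill 3.
Total = 25×3 + 23×2 + 19×2 + 14×10 + 13×3 = 338.

338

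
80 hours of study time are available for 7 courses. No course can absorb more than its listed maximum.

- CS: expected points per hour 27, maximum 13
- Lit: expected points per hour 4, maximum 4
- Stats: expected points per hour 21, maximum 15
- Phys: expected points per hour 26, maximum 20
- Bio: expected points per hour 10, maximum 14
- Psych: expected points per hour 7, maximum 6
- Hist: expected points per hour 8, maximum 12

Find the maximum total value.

Order the courses by expected points per hour: CS 27 > Phys 26 > Stats 21 > Bio 10 > Hist 8 > Psych 7 > Lit 4.
Give CS 13 to hit its cap of 13 ; 67 left.
Phys: +20 to 20 (cap) ; 47 left.
Give Stats 15 to hit its cap of 15 ; 32 left.
Bio takes 14 to reach its cap of 14 ; 18 left.
Give Hist 12 to hit its cap of 12 ; 6 left.
Psych: +6 to 6 (cap) ; 0 left.
Total = 27×13 + 21×15 + 26×20 + 10×14 + 7×6 + 8×12 = 1464.

1464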